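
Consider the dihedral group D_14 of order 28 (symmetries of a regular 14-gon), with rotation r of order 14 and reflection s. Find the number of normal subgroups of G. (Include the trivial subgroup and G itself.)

7

G has 28 subgroups. Checking conjugation-invariance by order — order 1: 1/1 normal; order 2: 1/15 normal; order 4: 0/7 normal; order 7: 1/1 normal; order 14: 3/3 normal; order 28: 1/1 normal.
Total normal subgroups: 7.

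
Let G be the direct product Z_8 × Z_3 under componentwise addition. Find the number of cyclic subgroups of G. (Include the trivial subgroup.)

8

A cyclic subgroup of order d is generated by each of its φ(d) elements of order d, so the cyclic subgroups of order d number (#elements of order d)/φ(d).
Cyclic subgroups by order — order 1: 1; order 2: 1; order 3: 1; order 4: 1; order 6: 1; order 8: 1; order 12: 1; order 24: 1.
Total: 8.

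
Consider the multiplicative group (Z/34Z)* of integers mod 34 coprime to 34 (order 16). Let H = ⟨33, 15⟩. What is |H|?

8

|⟨33⟩| = 2 and |⟨15⟩| = 8, so |H| is a multiple of lcm(2, 8) = 8 and divides |G| = 16.
Closing under the operation: H = {1, 9, 13, 15, 19, 21, 25, 33}, so |H| = 8.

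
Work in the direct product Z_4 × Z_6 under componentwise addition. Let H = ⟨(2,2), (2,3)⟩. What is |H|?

|⟨(2,2)⟩| = 6 and |⟨(2,3)⟩| = 2, so |H| is a multiple of lcm(6, 2) = 6 and divides |G| = 24.
Closing under the operation: H = {(0,0), (0,1), (0,2), (0,3), (0,4), (0,5), (2,0), (2,1), (2,2), (2,3), (2,4), (2,5)}, so |H| = 12.

12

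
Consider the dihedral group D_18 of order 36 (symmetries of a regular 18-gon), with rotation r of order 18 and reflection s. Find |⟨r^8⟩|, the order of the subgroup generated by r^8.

Computing powers of r^8: the smallest k with (r^8)^k = e is k = 9.

9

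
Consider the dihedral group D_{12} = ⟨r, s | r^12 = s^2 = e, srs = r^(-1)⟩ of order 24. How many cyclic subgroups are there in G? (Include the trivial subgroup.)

A cyclic subgroup of order d is generated by each of its φ(d) elements of order d, so the cyclic subgroups of order d number (#elements of order d)/φ(d).
Cyclic subgroups by order — order 1: 1; order 2: 13; order 3: 1; order 4: 1; order 6: 1; order 12: 1.
Total: 18.

18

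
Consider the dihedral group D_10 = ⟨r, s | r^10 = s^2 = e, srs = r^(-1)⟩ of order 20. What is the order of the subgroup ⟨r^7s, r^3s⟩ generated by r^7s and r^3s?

10

|⟨r^7s⟩| = 2 and |⟨r^3s⟩| = 2, so |H| is a multiple of lcm(2, 2) = 2 and divides |G| = 20.
Closing under the operation: H = {e, r^2, r^4, r^6, r^8, rs, r^3s, r^5s, r^7s, r^9s}, so |H| = 10.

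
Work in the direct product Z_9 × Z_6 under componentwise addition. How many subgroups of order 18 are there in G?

|G| = 54 and 18 | 54, so subgroups of order 18 are possible by Lagrange.
The subgroups of order 18 are: {(0,0), (0,1), (0,2), (0,3), (0,4), (0,5), (3,0), (3,1), (3,2), (3,3), (3,4), (3,5), (6,0), (6,1), (6,2), (6,3), (6,4), (6,5)}; {(0,0), (0,3), (1,0), (1,3), (2,0), (2,3), (3,0), (3,3), (4,0), (4,3), (5,0), (5,3), (6,0), (6,3), (7,0), (7,3), (8,0), (8,3)}; {(0,0), (0,3), (1,1), (1,4), (2,2), (2,5), (3,0), (3,3), (4,1), (4,4), (5,2), (5,5), (6,0), (6,3), (7,1), (7,4), (8,2), (8,5)}; {(0,0), (0,3), (1,2), (1,5), (2,1), (2,4), (3,0), (3,3), (4,2), (4,5), (5,1), (5,4), (6,0), (6,3), (7,2), (7,5), (8,1), (8,4)}.
So G has 4 subgroups of order 18.

4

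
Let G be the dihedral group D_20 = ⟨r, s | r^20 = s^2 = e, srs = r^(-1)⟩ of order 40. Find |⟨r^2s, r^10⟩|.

|⟨r^2s⟩| = 2 and |⟨r^10⟩| = 2, so |H| is a multiple of lcm(2, 2) = 2 and divides |G| = 40.
Closing under the operation: H = {e, r^10, r^2s, r^12s}, so |H| = 4.

4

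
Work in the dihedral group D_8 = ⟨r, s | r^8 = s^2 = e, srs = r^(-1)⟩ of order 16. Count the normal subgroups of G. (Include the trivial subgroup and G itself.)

7

G has 19 subgroups. Checking conjugation-invariance by order — order 1: 1/1 normal; order 2: 1/9 normal; order 4: 1/5 normal; order 8: 3/3 normal; order 16: 1/1 normal.
Total normal subgroups: 7.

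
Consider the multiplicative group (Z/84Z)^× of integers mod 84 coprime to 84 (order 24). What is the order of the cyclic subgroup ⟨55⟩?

2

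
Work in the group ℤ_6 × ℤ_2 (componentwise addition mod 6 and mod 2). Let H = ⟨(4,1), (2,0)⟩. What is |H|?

6

|⟨(4,1)⟩| = 6 and |⟨(2,0)⟩| = 3, so |H| is a multiple of lcm(6, 3) = 6 and divides |G| = 12.
Closing under the operation: H = {(0,0), (0,1), (2,0), (2,1), (4,0), (4,1)}, so |H| = 6.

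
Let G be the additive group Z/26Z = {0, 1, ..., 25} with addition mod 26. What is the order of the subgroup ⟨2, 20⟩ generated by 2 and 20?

13

|⟨2⟩| = 13 and |⟨20⟩| = 13, so |H| is a multiple of lcm(13, 13) = 13 and divides |G| = 26.
Closing under the operation: H = {0, 2, 4, 6, 8, 10, 12, 14, 16, 18, 20, 22, 24}, so |H| = 13.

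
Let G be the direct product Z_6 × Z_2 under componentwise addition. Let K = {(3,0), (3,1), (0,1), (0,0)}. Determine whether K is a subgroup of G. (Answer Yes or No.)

|K| = 4 divides |G| = 12, consistent with Lagrange.
K contains the identity, every element's inverse is in K, and K is closed under +: it is a subgroup.

Yes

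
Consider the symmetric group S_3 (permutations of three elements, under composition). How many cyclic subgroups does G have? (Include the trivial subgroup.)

Group the elements of G by the cyclic subgroup they generate; each cyclic subgroup of order d accounts for φ(d) elements.
Cyclic subgroups by order — order 1: 1; order 2: 3; order 3: 1.
Total: 5.

5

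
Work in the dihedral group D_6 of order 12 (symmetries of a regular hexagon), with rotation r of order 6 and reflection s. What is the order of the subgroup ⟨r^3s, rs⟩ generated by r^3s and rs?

6

|⟨r^3s⟩| = 2 and |⟨rs⟩| = 2, so |H| is a multiple of lcm(2, 2) = 2 and divides |G| = 12.
Closing under the operation: H = {e, r^2, r^4, rs, r^3s, r^5s}, so |H| = 6.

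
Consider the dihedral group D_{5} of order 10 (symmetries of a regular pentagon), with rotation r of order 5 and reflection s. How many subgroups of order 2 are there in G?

|G| = 10 and 2 | 10, so subgroups of order 2 are possible by Lagrange.
The subgroups of order 2 are: {e, r^2s}; {e, r^3s}; {e, r^4s}; {e, rs}; … (5 in all).
So G has 5 subgroups of order 2.

5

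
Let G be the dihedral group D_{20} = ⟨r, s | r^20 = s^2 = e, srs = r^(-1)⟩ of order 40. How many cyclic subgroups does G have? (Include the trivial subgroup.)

A cyclic subgroup of order d is generated by each of its φ(d) elements of order d, so the cyclic subgroups of order d number (#elements of order d)/φ(d).
Cyclic subgroups by order — order 1: 1; order 2: 21; order 4: 1; order 5: 1; order 10: 1; order 20: 1.
Total: 26.

26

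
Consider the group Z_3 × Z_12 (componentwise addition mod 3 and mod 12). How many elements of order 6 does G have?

8

An element (a,b) has order lcm(ord(a), ord(b)); count pairs with lcm equal to 6.
Enumerating gives 8 such elements.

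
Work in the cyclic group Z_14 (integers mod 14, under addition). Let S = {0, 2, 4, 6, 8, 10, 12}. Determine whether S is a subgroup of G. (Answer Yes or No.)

|S| = 7 divides |G| = 14, consistent with Lagrange.
S contains the identity, every element's inverse is in S, and S is closed under +: it is a subgroup.
In fact S = ⟨2⟩.

Yes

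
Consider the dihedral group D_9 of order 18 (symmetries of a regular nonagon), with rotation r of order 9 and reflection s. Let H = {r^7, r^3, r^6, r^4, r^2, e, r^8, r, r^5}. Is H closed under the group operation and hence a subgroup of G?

|H| = 9 divides |G| = 18, consistent with Lagrange.
H contains the identity, every element's inverse is in H, and H is closed under ·: it is a subgroup.
In fact H = ⟨r^4⟩.

Yes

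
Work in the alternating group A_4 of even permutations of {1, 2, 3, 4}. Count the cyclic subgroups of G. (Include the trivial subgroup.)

8

Each element a generates a cyclic subgroup ⟨a⟩; distinct elements may generate the same one (a cyclic group of order d has φ(d) generators).
Cyclic subgroups by order — order 1: 1; order 2: 3; order 3: 4.
Total: 8.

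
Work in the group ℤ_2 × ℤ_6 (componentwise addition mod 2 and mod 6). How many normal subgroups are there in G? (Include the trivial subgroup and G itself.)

G is abelian, so every subgroup is normal.
G has 10 subgroups in total, hence 10 normal subgroups.

10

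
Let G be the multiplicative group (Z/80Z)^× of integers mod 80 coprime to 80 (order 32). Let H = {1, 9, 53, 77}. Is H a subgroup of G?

|H| = 4 divides |G| = 32, consistent with Lagrange.
H contains the identity, every element's inverse is in H, and H is closed under ·: it is a subgroup.
In fact H = ⟨77⟩.

Yes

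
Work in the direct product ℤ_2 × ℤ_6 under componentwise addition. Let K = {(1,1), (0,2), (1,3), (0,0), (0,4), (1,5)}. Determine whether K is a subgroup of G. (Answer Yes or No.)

Yes

|K| = 6 divides |G| = 12, consistent with Lagrange.
K contains the identity, every element's inverse is in K, and K is closed under +: it is a subgroup.
In fact K = ⟨(1,5)⟩.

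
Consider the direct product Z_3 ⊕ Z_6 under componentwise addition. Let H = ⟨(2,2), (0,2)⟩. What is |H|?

|⟨(2,2)⟩| = 3 and |⟨(0,2)⟩| = 3, so |H| is a multiple of lcm(3, 3) = 3 and divides |G| = 18.
Closing under the operation: H = {(0,0), (0,2), (0,4), (1,0), (1,2), (1,4), (2,0), (2,2), (2,4)}, so |H| = 9.

9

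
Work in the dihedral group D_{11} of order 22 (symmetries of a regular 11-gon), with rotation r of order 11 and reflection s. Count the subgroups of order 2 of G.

|G| = 22 and 2 | 22, so subgroups of order 2 are possible by Lagrange.
The subgroups of order 2 are: {e, r^10s}; {e, r^2s}; {e, r^3s}; {e, r^4s}; … (11 in all).
So G has 11 subgroups of order 2.

11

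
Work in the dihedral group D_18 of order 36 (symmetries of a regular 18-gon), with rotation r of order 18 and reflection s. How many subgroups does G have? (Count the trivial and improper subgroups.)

|G| = 36, so by Lagrange every subgroup order divides 36. Divisors: 1, 2, 3, 4, 6, 9, 12, 18, 36.
Subgroups by order — order 1: 1; order 2: 19; order 3: 1; order 4: 9; order 6: 7; order 9: 1; order 12: 3; order 18: 3; order 36: 1.
Total: 1 + 19 + 1 + 9 + 7 + 1 + 3 + 3 + 1 = 45.

45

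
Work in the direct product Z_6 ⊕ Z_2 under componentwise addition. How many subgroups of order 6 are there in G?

3

|G| = 12 and 6 | 12, so subgroups of order 6 are possible by Lagrange.
The subgroups of order 6 are: {(0,0), (0,1), (2,0), (2,1), (4,0), (4,1)}; {(0,0), (1,0), (2,0), (3,0), (4,0), (5,0)}; {(0,0), (1,1), (2,0), (3,1), (4,0), (5,1)}.
So G has 3 subgroups of order 6.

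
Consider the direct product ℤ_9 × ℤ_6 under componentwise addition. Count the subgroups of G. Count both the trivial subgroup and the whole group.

20

|G| = 54, so by Lagrange every subgroup order divides 54. Divisors: 1, 2, 3, 6, 9, 18, 27, 54.
Subgroups by order — order 1: 1; order 2: 1; order 3: 4; order 6: 4; order 9: 4; order 18: 4; order 27: 1; order 54: 1.
Total: 1 + 1 + 4 + 4 + 4 + 4 + 1 + 1 = 20.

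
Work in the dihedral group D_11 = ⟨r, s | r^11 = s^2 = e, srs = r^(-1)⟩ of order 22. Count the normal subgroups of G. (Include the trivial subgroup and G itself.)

3

G has 14 subgroups. Checking conjugation-invariance by order — order 1: 1/1 normal; order 2: 0/11 normal; order 11: 1/1 normal; order 22: 1/1 normal.
Total normal subgroups: 3.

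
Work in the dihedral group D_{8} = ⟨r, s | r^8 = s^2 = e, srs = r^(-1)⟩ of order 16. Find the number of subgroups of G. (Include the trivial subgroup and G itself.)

19

|G| = 16, so by Lagrange every subgroup order divides 16. Divisors: 1, 2, 4, 8, 16.
Subgroups by order — order 1: 1; order 2: 9; order 4: 5; order 8: 3; order 16: 1.
Total: 1 + 9 + 5 + 3 + 1 = 19.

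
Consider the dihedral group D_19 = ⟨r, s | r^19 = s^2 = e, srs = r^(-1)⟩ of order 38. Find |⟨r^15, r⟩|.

|⟨r^15⟩| = 19 and |⟨r⟩| = 19, so |H| is a multiple of lcm(19, 19) = 19 and divides |G| = 38.
Closing under the operation: H = {e, r, r^2, r^3, r^4, r^5, r^6, r^7, r^8, r^9, r^10, r^11, r^12, r^13, r^14, r^15, r^16, r^17, r^18}, so |H| = 19.

19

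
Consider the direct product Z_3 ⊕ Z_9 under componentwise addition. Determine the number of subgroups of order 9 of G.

|G| = 27 and 9 | 27, so subgroups of order 9 are possible by Lagrange.
The subgroups of order 9 are: {(0,0), (0,1), (0,2), (0,3), (0,4), (0,5), (0,6), (0,7), (0,8)}; {(0,0), (0,3), (0,6), (1,0), (1,3), (1,6), (2,0), (2,3), (2,6)}; {(0,0), (0,3), (0,6), (1,1), (1,4), (1,7), (2,2), (2,5), (2,8)}; {(0,0), (0,3), (0,6), (1,2), (1,5), (1,8), (2,1), (2,4), (2,7)}.
So G has 4 subgroups of order 9.

4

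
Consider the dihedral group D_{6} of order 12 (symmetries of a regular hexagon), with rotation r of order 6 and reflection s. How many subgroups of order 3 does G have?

1

|G| = 12 and 3 | 12, so subgroups of order 3 are possible by Lagrange.
The subgroups of order 3 are: {e, r^2, r^4}.
So G has 1 subgroup of order 3.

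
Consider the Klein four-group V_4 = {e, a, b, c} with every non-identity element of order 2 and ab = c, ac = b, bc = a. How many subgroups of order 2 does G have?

3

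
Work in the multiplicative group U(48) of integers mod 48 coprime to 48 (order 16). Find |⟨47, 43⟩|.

|⟨47⟩| = 2 and |⟨43⟩| = 4, so |H| is a multiple of lcm(2, 4) = 4 and divides |G| = 16.
Closing under the operation: H = {1, 5, 19, 23, 25, 29, 43, 47}, so |H| = 8.

8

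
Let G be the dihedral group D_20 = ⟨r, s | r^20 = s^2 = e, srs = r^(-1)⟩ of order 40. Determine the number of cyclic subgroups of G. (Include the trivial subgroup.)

26

Group the elements of G by the cyclic subgroup they generate; each cyclic subgroup of order d accounts for φ(d) elements.
Cyclic subgroups by order — order 1: 1; order 2: 21; order 4: 1; order 5: 1; order 10: 1; order 20: 1.
Total: 26.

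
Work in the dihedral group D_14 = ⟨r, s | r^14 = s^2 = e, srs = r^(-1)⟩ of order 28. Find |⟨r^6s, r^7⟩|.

|⟨r^6s⟩| = 2 and |⟨r^7⟩| = 2, so |H| is a multiple of lcm(2, 2) = 2 and divides |G| = 28.
Closing under the operation: H = {e, r^7, r^6s, r^13s}, so |H| = 4.

4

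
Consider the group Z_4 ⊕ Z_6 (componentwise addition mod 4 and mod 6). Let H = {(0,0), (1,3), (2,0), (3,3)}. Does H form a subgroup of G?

|H| = 4 divides |G| = 24, consistent with Lagrange.
H contains the identity, every element's inverse is in H, and H is closed under +: it is a subgroup.
In fact H = ⟨(3,3)⟩.

Yes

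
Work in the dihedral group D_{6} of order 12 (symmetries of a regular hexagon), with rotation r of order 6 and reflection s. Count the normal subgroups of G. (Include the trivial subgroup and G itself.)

G has 16 subgroups. Checking conjugation-invariance by order — order 1: 1/1 normal; order 2: 1/7 normal; order 3: 1/1 normal; order 4: 0/3 normal; order 6: 3/3 normal; order 12: 1/1 normal.
Total normal subgroups: 7.

7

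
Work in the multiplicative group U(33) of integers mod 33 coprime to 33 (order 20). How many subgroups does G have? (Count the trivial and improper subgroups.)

|G| = 20, so by Lagrange every subgroup order divides 20. Divisors: 1, 2, 4, 5, 10, 20.
Subgroups by order — order 1: 1; order 2: 3; order 4: 1; order 5: 1; order 10: 3; order 20: 1.
Total: 1 + 3 + 1 + 1 + 3 + 1 = 10.

10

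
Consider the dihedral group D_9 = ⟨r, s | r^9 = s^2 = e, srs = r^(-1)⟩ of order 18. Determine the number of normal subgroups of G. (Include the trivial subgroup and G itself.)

G has 16 subgroups. Checking conjugation-invariance by order — order 1: 1/1 normal; order 2: 0/9 normal; order 3: 1/1 normal; order 6: 0/3 normal; order 9: 1/1 normal; order 18: 1/1 normal.
Total normal subgroups: 4.

4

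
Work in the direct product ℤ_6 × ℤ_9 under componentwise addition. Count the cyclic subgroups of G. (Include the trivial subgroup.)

16

Group the elements of G by the cyclic subgroup they generate; each cyclic subgroup of order d accounts for φ(d) elements.
Cyclic subgroups by order — order 1: 1; order 2: 1; order 3: 4; order 6: 4; order 9: 3; order 18: 3.
Total: 16.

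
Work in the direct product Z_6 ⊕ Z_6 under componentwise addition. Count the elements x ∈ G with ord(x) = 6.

An element (a,b) has order lcm(ord(a), ord(b)); count pairs with lcm equal to 6.
Enumerating gives 24 such elements.

24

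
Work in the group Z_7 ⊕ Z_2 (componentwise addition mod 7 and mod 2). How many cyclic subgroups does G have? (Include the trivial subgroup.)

4

Each element a generates a cyclic subgroup ⟨a⟩; distinct elements may generate the same one (a cyclic group of order d has φ(d) generators).
Cyclic subgroups by order — order 1: 1; order 2: 1; order 7: 1; order 14: 1.
Total: 4.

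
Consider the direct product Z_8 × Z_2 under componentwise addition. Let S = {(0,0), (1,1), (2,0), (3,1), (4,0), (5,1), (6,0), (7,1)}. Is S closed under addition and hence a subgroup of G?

Yes

|S| = 8 divides |G| = 16, consistent with Lagrange.
S contains the identity, every element's inverse is in S, and S is closed under +: it is a subgroup.
In fact S = ⟨(7,1)⟩.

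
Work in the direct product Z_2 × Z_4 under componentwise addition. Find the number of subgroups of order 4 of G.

3

|G| = 8 and 4 | 8, so subgroups of order 4 are possible by Lagrange.
The subgroups of order 4 are: {(0,0), (0,1), (0,2), (0,3)}; {(0,0), (0,2), (1,0), (1,2)}; {(0,0), (0,2), (1,1), (1,3)}.
So G has 3 subgroups of order 4.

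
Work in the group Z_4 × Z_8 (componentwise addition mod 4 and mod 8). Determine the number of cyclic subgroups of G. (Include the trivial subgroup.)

Each element a generates a cyclic subgroup ⟨a⟩; distinct elements may generate the same one (a cyclic group of order d has φ(d) generators).
Cyclic subgroups by order — order 1: 1; order 2: 3; order 4: 6; order 8: 4.
Total: 14.

14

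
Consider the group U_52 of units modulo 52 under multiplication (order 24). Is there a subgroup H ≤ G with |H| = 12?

Yes

12 | 24. A subgroup of order 12 is {1, 7, 9, 11, 15, 17, 19, 25, 29, 31, 47, 49}.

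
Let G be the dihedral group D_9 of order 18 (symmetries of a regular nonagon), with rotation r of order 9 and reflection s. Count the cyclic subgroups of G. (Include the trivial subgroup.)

12

A cyclic subgroup of order d is generated by each of its φ(d) elements of order d, so the cyclic subgroups of order d number (#elements of order d)/φ(d).
Cyclic subgroups by order — order 1: 1; order 2: 9; order 3: 1; order 9: 1.
Total: 12.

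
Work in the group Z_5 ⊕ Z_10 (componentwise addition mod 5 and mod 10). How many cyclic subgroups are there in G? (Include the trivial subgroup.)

Each element a generates a cyclic subgroup ⟨a⟩; distinct elements may generate the same one (a cyclic group of order d has φ(d) generators).
Cyclic subgroups by order — order 1: 1; order 2: 1; order 5: 6; order 10: 6.
Total: 14.

14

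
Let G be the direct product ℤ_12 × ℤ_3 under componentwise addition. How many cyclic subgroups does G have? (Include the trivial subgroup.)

15

A cyclic subgroup of order d is generated by each of its φ(d) elements of order d, so the cyclic subgroups of order d number (#elements of order d)/φ(d).
Cyclic subgroups by order — order 1: 1; order 2: 1; order 3: 4; order 4: 1; order 6: 4; order 12: 4.
Total: 15.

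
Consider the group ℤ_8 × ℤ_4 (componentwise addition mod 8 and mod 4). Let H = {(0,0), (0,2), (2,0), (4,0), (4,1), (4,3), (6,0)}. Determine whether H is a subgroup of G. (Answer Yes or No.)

No

|H| = 7 does not divide |G| = 32, so by Lagrange H is not a subgroup.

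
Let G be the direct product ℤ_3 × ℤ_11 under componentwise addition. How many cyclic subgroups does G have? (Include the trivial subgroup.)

4

Group the elements of G by the cyclic subgroup they generate; each cyclic subgroup of order d accounts for φ(d) elements.
Cyclic subgroups by order — order 1: 1; order 3: 1; order 11: 1; order 33: 1.
Total: 4.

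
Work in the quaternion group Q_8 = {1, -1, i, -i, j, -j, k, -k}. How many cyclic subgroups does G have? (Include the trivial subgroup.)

Group the elements of G by the cyclic subgroup they generate; each cyclic subgroup of order d accounts for φ(d) elements.
Cyclic subgroups by order — order 1: 1; order 2: 1; order 4: 3.
Total: 5.

5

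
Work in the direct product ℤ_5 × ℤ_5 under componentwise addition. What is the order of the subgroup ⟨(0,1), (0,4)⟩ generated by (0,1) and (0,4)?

5

|⟨(0,1)⟩| = 5 and |⟨(0,4)⟩| = 5, so |H| is a multiple of lcm(5, 5) = 5 and divides |G| = 25.
Closing under the operation: H = {(0,0), (0,1), (0,2), (0,3), (0,4)}, so |H| = 5.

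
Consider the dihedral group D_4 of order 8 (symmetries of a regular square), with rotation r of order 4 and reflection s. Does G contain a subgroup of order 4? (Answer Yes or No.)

Yes

4 | 8. A subgroup of order 4 is {e, r, r^2, r^3}.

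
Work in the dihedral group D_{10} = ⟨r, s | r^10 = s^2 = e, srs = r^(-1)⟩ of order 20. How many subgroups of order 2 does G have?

11

|G| = 20 and 2 | 20, so subgroups of order 2 are possible by Lagrange.
The subgroups of order 2 are: {e, r^2s}; {e, r^3s}; {e, r^4s}; {e, r^5}; … (11 in all).
So G has 11 subgroups of order 2.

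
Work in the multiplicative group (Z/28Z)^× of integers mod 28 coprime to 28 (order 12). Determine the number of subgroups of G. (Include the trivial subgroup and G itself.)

10

|G| = 12, so by Lagrange every subgroup order divides 12. Divisors: 1, 2, 3, 4, 6, 12.
Subgroups by order — order 1: 1; order 2: 3; order 3: 1; order 4: 1; order 6: 3; order 12: 1.
Total: 1 + 3 + 1 + 1 + 3 + 1 = 10.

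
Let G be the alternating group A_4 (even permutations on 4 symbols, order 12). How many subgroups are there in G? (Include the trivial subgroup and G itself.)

10

|G| = 12, so by Lagrange every subgroup order divides 12. Divisors: 1, 2, 3, 4, 6, 12.
Subgroups by order — order 1: 1; order 2: 3; order 3: 4; order 4: 1; order 6: 0; order 12: 1.
Total: 1 + 3 + 4 + 1 + 0 + 1 = 10.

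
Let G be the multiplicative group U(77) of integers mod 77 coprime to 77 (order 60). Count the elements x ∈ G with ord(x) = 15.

8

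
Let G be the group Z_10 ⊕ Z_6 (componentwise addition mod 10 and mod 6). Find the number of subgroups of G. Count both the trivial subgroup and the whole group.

|G| = 60, so by Lagrange every subgroup order divides 60. Divisors: 1, 2, 3, 4, 5, 6, 10, 12, 15, 20, 30, 60.
Subgroups by order — order 1: 1; order 2: 3; order 3: 1; order 4: 1; order 5: 1; order 6: 3; order 10: 3; order 12: 1; order 15: 1; order 20: 1; order 30: 3; order 60: 1.
Total: 1 + 3 + 1 + 1 + 1 + 3 + 3 + 1 + 1 + 1 + 3 + 1 = 20.

20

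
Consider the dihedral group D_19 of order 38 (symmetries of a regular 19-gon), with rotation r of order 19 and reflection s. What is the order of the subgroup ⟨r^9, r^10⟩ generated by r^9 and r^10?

19

|⟨r^9⟩| = 19 and |⟨r^10⟩| = 19, so |H| is a multiple of lcm(19, 19) = 19 and divides |G| = 38.
Closing under the operation: H = {e, r, r^2, r^3, r^4, r^5, r^6, r^7, r^8, r^9, r^10, r^11, r^12, r^13, r^14, r^15, r^16, r^17, r^18}, so |H| = 19.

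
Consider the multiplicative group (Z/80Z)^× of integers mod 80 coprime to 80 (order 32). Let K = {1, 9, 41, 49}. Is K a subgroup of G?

Yes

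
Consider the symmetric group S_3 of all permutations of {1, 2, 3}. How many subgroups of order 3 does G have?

1

|G| = 6 and 3 | 6, so subgroups of order 3 are possible by Lagrange.
The subgroups of order 3 are: {e, (1 2 3), (1 3 2)}.
So G has 1 subgroup of order 3.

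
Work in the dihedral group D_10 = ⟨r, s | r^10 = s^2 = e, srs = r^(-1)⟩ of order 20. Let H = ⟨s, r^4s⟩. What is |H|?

|⟨s⟩| = 2 and |⟨r^4s⟩| = 2, so |H| is a multiple of lcm(2, 2) = 2 and divides |G| = 20.
Closing under the operation: H = {e, r^2, r^4, r^6, r^8, s, r^2s, r^4s, r^6s, r^8s}, so |H| = 10.

10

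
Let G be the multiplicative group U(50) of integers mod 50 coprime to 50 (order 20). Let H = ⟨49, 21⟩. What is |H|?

10

|⟨49⟩| = 2 and |⟨21⟩| = 5, so |H| is a multiple of lcm(2, 5) = 10 and divides |G| = 20.
Closing under the operation: H = {1, 9, 11, 19, 21, 29, 31, 39, 41, 49}, so |H| = 10.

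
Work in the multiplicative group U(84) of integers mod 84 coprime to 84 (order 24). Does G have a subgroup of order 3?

Yes

3 | 24. A subgroup of order 3 is {1, 25, 37}.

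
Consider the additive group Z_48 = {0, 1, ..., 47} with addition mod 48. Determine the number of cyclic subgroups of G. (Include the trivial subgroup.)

Group the elements of G by the cyclic subgroup they generate; each cyclic subgroup of order d accounts for φ(d) elements.
Cyclic subgroups by order — order 1: 1; order 2: 1; order 3: 1; order 4: 1; order 6: 1; order 8: 1; order 12: 1; order 16: 1; order 24: 1; order 48: 1.
Total: 10.

10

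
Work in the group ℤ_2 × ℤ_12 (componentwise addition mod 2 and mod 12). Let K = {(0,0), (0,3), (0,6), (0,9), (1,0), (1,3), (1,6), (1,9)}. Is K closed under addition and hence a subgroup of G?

|K| = 8 divides |G| = 24, consistent with Lagrange.
K contains the identity, every element's inverse is in K, and K is closed under +: it is a subgroup.

Yes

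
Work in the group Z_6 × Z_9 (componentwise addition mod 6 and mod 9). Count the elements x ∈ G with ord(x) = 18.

18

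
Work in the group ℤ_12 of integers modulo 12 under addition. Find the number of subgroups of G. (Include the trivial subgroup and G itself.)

A cyclic group of order 12 has exactly one subgroup for each divisor of 12.
Divisors of 12: 1, 2, 3, 4, 6, 12.
So ℤ_12 has 6 subgroups.

6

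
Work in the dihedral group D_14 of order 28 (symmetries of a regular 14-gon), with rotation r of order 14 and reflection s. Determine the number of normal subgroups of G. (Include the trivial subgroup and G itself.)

G has 28 subgroups. Checking conjugation-invariance by order — order 1: 1/1 normal; order 2: 1/15 normal; order 4: 0/7 normal; order 7: 1/1 normal; order 14: 3/3 normal; order 28: 1/1 normal.
Total normal subgroups: 7.

7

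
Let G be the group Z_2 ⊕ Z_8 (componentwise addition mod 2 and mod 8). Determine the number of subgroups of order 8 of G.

3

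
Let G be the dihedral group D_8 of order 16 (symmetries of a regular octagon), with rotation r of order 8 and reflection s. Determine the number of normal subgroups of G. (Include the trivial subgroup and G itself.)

7

G has 19 subgroups. Checking conjugation-invariance by order — order 1: 1/1 normal; order 2: 1/9 normal; order 4: 1/5 normal; order 8: 3/3 normal; order 16: 1/1 normal.
Total normal subgroups: 7.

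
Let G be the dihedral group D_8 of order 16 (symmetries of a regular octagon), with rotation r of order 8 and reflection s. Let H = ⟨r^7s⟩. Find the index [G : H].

8

|⟨r^7s⟩| = 2 and |G| = 16.
By Lagrange, [G : H] = |G|/|H| = 16/2 = 8.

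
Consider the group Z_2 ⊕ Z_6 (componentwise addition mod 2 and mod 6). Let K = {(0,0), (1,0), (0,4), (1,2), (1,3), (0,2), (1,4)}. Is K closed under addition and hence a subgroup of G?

No

|K| = 7 does not divide |G| = 12, so by Lagrange K is not a subgroup.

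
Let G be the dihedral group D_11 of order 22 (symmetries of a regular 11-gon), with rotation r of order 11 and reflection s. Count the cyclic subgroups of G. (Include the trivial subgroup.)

A cyclic subgroup of order d is generated by each of its φ(d) elements of order d, so the cyclic subgroups of order d number (#elements of order d)/φ(d).
Cyclic subgroups by order — order 1: 1; order 2: 11; order 11: 1.
Total: 13.

13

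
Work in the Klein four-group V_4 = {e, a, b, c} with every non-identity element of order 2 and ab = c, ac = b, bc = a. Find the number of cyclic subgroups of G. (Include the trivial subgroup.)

4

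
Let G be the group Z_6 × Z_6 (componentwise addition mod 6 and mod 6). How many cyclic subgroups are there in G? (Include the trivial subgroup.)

A cyclic subgroup of order d is generated by each of its φ(d) elements of order d, so the cyclic subgroups of order d number (#elements of order d)/φ(d).
Cyclic subgroups by order — order 1: 1; order 2: 3; order 3: 4; order 6: 12.
Total: 20.

20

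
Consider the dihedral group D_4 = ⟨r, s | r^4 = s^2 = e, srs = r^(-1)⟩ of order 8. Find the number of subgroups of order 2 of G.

5

|G| = 8 and 2 | 8, so subgroups of order 2 are possible by Lagrange.
The subgroups of order 2 are: {e, r^2}; {e, r^2s}; {e, r^3s}; {e, rs}; … (5 in all).
So G has 5 subgroups of order 2.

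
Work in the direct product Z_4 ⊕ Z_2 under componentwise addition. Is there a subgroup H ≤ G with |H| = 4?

Yes

4 | 8. A subgroup of order 4 is {(0,0), (0,1), (2,0), (2,1)}.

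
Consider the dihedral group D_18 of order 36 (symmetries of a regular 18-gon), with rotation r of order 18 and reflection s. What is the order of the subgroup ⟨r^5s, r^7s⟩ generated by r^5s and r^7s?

|⟨r^5s⟩| = 2 and |⟨r^7s⟩| = 2, so |H| is a multiple of lcm(2, 2) = 2 and divides |G| = 36.
Closing under the operation: H = {e, r^2, r^4, r^6, r^8, r^10, r^12, r^14, r^16, rs, r^3s, r^5s, r^7s, r^9s, r^11s, r^13s, r^15s, r^17s}, so |H| = 18.

18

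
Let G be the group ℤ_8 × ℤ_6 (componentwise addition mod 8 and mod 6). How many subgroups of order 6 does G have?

3

|G| = 48 and 6 | 48, so subgroups of order 6 are possible by Lagrange.
The subgroups of order 6 are: {(0,0), (0,1), (0,2), (0,3), (0,4), (0,5)}; {(0,0), (0,2), (0,4), (4,0), (4,2), (4,4)}; {(0,0), (0,2), (0,4), (4,1), (4,3), (4,5)}.
So G has 3 subgroups of order 6.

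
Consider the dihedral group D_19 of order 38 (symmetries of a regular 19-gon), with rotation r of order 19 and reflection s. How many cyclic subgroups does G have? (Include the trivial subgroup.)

21

A cyclic subgroup of order d is generated by each of its φ(d) elements of order d, so the cyclic subgroups of order d number (#elements of order d)/φ(d).
Cyclic subgroups by order — order 1: 1; order 2: 19; order 19: 1.
Total: 21.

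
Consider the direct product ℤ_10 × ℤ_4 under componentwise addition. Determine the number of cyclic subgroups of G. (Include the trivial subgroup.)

Each element a generates a cyclic subgroup ⟨a⟩; distinct elements may generate the same one (a cyclic group of order d has φ(d) generators).
Cyclic subgroups by order — order 1: 1; order 2: 3; order 4: 2; order 5: 1; order 10: 3; order 20: 2.
Total: 12.

12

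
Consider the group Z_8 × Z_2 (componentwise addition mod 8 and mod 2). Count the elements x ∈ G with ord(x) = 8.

An element (a,b) has order lcm(ord(a), ord(b)); count pairs with lcm equal to 8.
Enumerating gives 8 such elements.

8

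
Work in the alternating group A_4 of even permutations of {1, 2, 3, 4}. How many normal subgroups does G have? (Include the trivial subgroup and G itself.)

3

G has 10 subgroups. Checking conjugation-invariance by order — order 1: 1/1 normal; order 2: 0/3 normal; order 3: 0/4 normal; order 4: 1/1 normal; order 12: 1/1 normal.
Total normal subgroups: 3.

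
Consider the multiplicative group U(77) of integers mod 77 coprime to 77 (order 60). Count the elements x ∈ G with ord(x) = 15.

8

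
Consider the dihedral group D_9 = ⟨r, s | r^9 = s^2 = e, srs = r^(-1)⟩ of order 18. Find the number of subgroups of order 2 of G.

9

|G| = 18 and 2 | 18, so subgroups of order 2 are possible by Lagrange.
The subgroups of order 2 are: {e, r^2s}; {e, r^3s}; {e, r^4s}; {e, r^5s}; … (9 in all).
So G has 9 subgroups of order 2.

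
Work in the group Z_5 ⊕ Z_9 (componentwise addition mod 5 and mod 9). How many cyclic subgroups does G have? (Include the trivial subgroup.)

A cyclic subgroup of order d is generated by each of its φ(d) elements of order d, so the cyclic subgroups of order d number (#elements of order d)/φ(d).
Cyclic subgroups by order — order 1: 1; order 3: 1; order 5: 1; order 9: 1; order 15: 1; order 45: 1.
Total: 6.

6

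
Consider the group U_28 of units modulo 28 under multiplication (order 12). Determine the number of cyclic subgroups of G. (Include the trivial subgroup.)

8

A cyclic subgroup of order d is generated by each of its φ(d) elements of order d, so the cyclic subgroups of order d number (#elements of order d)/φ(d).
Cyclic subgroups by order — order 1: 1; order 2: 3; order 3: 1; order 6: 3.
Total: 8.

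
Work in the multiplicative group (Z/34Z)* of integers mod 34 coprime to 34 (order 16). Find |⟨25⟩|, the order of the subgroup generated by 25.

8

Compute successive powers of 25 mod 34: 25, 13, 19, 33, 9, 21, 15, 1; 25^8 ≡ 1 (mod 34).
So |⟨25⟩| = 8.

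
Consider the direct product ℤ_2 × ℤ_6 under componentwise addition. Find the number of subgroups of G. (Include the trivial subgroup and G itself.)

|G| = 12, so by Lagrange every subgroup order divides 12. Divisors: 1, 2, 3, 4, 6, 12.
Subgroups by order — order 1: 1; order 2: 3; order 3: 1; order 4: 1; order 6: 3; order 12: 1.
Total: 1 + 3 + 1 + 1 + 3 + 1 = 10.

10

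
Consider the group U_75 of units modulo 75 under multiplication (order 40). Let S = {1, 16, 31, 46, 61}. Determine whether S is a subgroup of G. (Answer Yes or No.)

Yes

|S| = 5 divides |G| = 40, consistent with Lagrange.
S contains the identity, every element's inverse is in S, and S is closed under ·: it is a subgroup.
In fact S = ⟨16⟩.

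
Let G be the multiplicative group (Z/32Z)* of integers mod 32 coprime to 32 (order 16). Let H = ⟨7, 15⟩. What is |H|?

8

|⟨7⟩| = 4 and |⟨15⟩| = 2, so |H| is a multiple of lcm(4, 2) = 4 and divides |G| = 16.
Closing under the operation: H = {1, 7, 9, 15, 17, 23, 25, 31}, so |H| = 8.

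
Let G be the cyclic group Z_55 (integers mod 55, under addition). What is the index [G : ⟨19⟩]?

1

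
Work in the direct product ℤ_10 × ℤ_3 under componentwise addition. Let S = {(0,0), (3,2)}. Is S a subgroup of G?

No

(3,2) ∈ S but its inverse (7,1) ∉ S, so S is not a subgroup.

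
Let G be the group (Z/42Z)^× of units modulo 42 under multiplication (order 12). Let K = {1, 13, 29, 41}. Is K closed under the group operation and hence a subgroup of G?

|K| = 4 divides |G| = 12, consistent with Lagrange.
K contains the identity, every element's inverse is in K, and K is closed under ·: it is a subgroup.

Yes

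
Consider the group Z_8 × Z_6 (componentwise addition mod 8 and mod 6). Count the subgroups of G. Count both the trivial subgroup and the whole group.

22

|G| = 48, so by Lagrange every subgroup order divides 48. Divisors: 1, 2, 3, 4, 6, 8, 12, 16, 24, 48.
Subgroups by order — order 1: 1; order 2: 3; order 3: 1; order 4: 3; order 6: 3; order 8: 3; order 12: 3; order 16: 1; order 24: 3; order 48: 1.
Total: 1 + 3 + 1 + 3 + 3 + 3 + 3 + 1 + 3 + 1 = 22.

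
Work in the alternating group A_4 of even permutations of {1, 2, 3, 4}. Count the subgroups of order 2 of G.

|G| = 12 and 2 | 12, so subgroups of order 2 are possible by Lagrange.
The subgroups of order 2 are: {e, (1 2)(3 4)}; {e, (1 3)(2 4)}; {e, (1 4)(2 3)}.
So G has 3 subgroups of order 2.

3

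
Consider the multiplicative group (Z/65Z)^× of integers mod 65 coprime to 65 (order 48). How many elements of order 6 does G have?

6

The elements of order 6 are: 4, 9, 29, 36, 49, 56.
That's 6.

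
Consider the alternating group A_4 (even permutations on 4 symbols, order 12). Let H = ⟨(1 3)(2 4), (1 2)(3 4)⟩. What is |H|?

4

|⟨(1 3)(2 4)⟩| = 2 and |⟨(1 2)(3 4)⟩| = 2, so |H| is a multiple of lcm(2, 2) = 2 and divides |G| = 12.
Closing under the operation: H = {e, (1 2)(3 4), (1 3)(2 4), (1 4)(2 3)}, so |H| = 4.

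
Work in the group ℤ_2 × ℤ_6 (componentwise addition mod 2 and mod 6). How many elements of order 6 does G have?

6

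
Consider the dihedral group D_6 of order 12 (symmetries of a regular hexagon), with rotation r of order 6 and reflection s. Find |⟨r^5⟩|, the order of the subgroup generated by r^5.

Computing powers of r^5: the smallest k with (r^5)^k = e is k = 6.

6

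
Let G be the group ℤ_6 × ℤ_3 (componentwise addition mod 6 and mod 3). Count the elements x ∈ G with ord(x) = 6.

8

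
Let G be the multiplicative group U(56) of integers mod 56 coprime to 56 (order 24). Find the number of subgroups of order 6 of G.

7

|G| = 24 and 6 | 24, so subgroups of order 6 are possible by Lagrange.
The subgroups of order 6 are: {1, 9, 11, 25, 43, 51}; {1, 5, 9, 13, 25, 45}; {1, 9, 15, 23, 25, 39}; {1, 9, 17, 25, 33, 41}; … (7 in all).
So G has 7 subgroups of order 6.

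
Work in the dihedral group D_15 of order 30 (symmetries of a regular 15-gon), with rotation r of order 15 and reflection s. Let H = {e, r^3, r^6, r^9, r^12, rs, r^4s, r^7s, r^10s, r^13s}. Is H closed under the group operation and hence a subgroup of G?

Yes

|H| = 10 divides |G| = 30, consistent with Lagrange.
H contains the identity, every element's inverse is in H, and H is closed under ·: it is a subgroup.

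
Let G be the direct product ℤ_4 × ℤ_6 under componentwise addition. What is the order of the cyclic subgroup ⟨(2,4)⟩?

6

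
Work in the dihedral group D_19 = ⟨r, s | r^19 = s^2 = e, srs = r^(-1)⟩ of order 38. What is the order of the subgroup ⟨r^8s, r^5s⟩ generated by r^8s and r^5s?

38

|⟨r^8s⟩| = 2 and |⟨r^5s⟩| = 2, so |H| is a multiple of lcm(2, 2) = 2 and divides |G| = 38.
Closing {r^8s, r^5s} under the group operation gives all of G, so |H| = 38.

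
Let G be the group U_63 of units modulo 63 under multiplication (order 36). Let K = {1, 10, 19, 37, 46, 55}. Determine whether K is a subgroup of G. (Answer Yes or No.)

|K| = 6 divides |G| = 36, consistent with Lagrange.
K contains the identity, every element's inverse is in K, and K is closed under ·: it is a subgroup.
In fact K = ⟨19⟩.

Yes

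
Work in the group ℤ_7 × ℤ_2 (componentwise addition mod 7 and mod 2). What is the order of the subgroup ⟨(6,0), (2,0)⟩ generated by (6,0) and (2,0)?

7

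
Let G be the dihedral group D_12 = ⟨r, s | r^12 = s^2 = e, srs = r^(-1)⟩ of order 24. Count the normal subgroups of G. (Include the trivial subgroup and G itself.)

9

G has 34 subgroups. Checking conjugation-invariance by order — order 1: 1/1 normal; order 2: 1/13 normal; order 3: 1/1 normal; order 4: 1/7 normal; order 6: 1/5 normal; order 8: 0/3 normal; order 12: 3/3 normal; order 24: 1/1 normal.
Total normal subgroups: 9.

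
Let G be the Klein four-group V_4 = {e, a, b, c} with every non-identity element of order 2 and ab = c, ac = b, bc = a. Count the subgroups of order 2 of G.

|G| = 4 and 2 | 4, so subgroups of order 2 are possible by Lagrange.
The subgroups of order 2 are: {e, a}; {e, b}; {e, c}.
So G has 3 subgroups of order 2.

3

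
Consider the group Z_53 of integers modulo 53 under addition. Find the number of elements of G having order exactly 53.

52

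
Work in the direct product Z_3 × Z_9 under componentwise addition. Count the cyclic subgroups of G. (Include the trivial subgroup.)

8

Group the elements of G by the cyclic subgroup they generate; each cyclic subgroup of order d accounts for φ(d) elements.
Cyclic subgroups by order — order 1: 1; order 3: 4; order 9: 3.
Total: 8.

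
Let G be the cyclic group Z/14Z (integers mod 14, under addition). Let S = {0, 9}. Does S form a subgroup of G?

9 ∈ S but its inverse 5 ∉ S, so S is not a subgroup.

No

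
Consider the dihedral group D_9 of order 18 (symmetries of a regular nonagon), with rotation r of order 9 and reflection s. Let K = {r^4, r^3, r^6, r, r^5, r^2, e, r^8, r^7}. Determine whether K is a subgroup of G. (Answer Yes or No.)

|K| = 9 divides |G| = 18, consistent with Lagrange.
K contains the identity, every element's inverse is in K, and K is closed under ·: it is a subgroup.
In fact K = ⟨r^4⟩.

Yes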